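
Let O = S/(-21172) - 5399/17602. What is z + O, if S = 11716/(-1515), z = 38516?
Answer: 53826097444493/1397510790 ≈ 38516.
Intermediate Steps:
S = -116/15 (S = 11716*(-1/1515) = -116/15 ≈ -7.7333)
O = -428143147/1397510790 (O = -116/15/(-21172) - 5399/17602 = -116/15*(-1/21172) - 5399*1/17602 = 29/79395 - 5399/17602 = -428143147/1397510790 ≈ -0.30636)
z + O = 38516 - 428143147/1397510790 = 53826097444493/1397510790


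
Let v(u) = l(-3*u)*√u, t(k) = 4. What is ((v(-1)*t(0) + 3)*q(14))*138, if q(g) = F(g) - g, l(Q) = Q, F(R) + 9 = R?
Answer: -3726 - 14904*I ≈ -3726.0 - 14904.0*I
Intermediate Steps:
F(R) = -9 + R
q(g) = -9 (q(g) = (-9 + g) - g = -9)
v(u) = -3*u^(3/2) (v(u) = (-3*u)*√u = -3*u^(3/2))
((v(-1)*t(0) + 3)*q(14))*138 = ((-(-3)*I*4 + 3)*(-9))*138 = (((3*I)*4 + 3)*(-9))*138 = ((12*I + 3)*(-9))*138 = ((3 + 12*I)*(-9))*138 = (-27 - 108*I)*138 = -3726 - 14904*I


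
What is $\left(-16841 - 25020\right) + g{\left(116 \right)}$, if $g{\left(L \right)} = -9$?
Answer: $-41870$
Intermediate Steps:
$\left(-16841 - 25020\right) + g{\left(116 \right)} = \left(-16841 - 25020\right) - 9 = -41861 - 9 = -41870$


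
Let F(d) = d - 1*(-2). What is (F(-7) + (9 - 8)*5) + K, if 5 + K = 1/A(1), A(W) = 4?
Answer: -19/4 ≈ -4.7500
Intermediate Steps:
F(d) = 2 + d (F(d) = d + 2 = 2 + d)
K = -19/4 (K = -5 + 1/4 = -5 + ¼ = -19/4 ≈ -4.7500)
(F(-7) + (9 - 8)*5) + K = ((2 - 7) + (9 - 8)*5) - 19/4 = (-5 + 1*5) - 19/4 = (-5 + 5) - 19/4 = 0 - 19/4 = -19/4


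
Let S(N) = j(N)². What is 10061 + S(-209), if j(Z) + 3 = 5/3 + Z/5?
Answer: 2682334/225 ≈ 11921.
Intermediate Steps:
j(Z) = -4/3 + Z/5 (j(Z) = -3 + (5/3 + Z/5) = -4/3 + Z/5)
S(N) = (-4/3 + N/5)²
10061 + S(-209) = 10061 + (-20 + 3*(-209))²/225 = 10061 + (-20 - 627)²/225 = 10061 + (1/225)*(-647)² = 10061 + (1/225)*418609 = 10061 + 418609/225 = 2682334/225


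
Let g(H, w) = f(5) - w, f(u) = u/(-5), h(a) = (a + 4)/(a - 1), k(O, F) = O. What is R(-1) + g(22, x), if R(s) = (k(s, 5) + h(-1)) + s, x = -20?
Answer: 31/2 ≈ 15.500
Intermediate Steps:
h(a) = (4 + a)/(-1 + a)
f(u) = -u/5 (f(u) = u*(-⅕) = -u/5)
g(H, w) = -1 - w (g(H, w) = -⅕*5 - w = -1 - w)
R(s) = -3/2 + 2*s (R(s) = (s + (4 - 1)/(-1 - 1)) + s = (s + 3/(-2)) + s = (s - ½*3) + s = (s - 3/2) + s = (-3/2 + s) + s = -3/2 + 2*s)
R(-1) + g(22, x) = (-3/2 + 2*(-1)) + (-1 - 1*(-20)) = (-3/2 - 2) + (-1 + 20) = -7/2 + 19 = 31/2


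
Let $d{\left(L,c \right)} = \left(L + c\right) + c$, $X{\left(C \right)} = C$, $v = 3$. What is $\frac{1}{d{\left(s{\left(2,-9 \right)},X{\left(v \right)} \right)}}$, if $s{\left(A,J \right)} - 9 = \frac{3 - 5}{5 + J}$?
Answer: $\frac{2}{31} \approx 0.064516$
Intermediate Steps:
$s{\left(A,J \right)} = 9 - \frac{2}{5 + J}$ ($s{\left(A,J \right)} = 9 + \frac{3 - 5}{5 + J} = 9 - \frac{2}{5 + J}$)
$d{\left(L,c \right)} = L + 2 c$
$\frac{1}{d{\left(s{\left(2,-9 \right)},X{\left(v \right)} \right)}} = \frac{1}{\frac{43 + 9 \left(-9\right)}{5 - 9} + 2 \cdot 3} = \frac{1}{\frac{43 - 81}{-4} + 6} = \frac{1}{\left(- \frac{1}{4}\right) \left(-38\right) + 6} = \frac{1}{\frac{19}{2} + 6} = \frac{1}{\frac{31}{2}} = \frac{2}{31}$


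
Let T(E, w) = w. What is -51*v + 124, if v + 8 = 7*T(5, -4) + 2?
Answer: 1858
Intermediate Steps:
v = -34 (v = -8 + (7*(-4) + 2) = -8 + (-28 + 2) = -8 - 26 = -34)
-51*v + 124 = -51*(-34) + 124 = 1734 + 124 = 1858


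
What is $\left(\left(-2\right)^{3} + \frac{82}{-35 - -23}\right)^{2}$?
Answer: $\frac{7921}{36} \approx 220.03$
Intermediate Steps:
$\left(\left(-2\right)^{3} + \frac{82}{-35 - -23}\right)^{2} = \left(-8 + \frac{82}{-35 + 23}\right)^{2} = \left(-8 + \frac{82}{-12}\right)^{2} = \left(-8 + 82 \left(- \frac{1}{12}\right)\right)^{2} = \left(-8 - \frac{41}{6}\right)^{2} = \left(- \frac{89}{6}\right)^{2} = \frac{7921}{36}$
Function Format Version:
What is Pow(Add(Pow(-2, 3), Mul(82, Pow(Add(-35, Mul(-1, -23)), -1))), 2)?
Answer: Rational(7921, 36) ≈ 220.03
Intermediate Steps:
Pow(Add(Pow(-2, 3), Mul(82, Pow(Add(-35, Mul(-1, -23)), -1))), 2) = Pow(Add(-8, Mul(82, Pow(Add(-35, 23), -1))), 2) = Pow(Add(-8, Mul(82, Pow(-12, -1))), 2) = Pow(Add(-8, Mul(82, Rational(-1, 12))), 2) = Pow(Add(-8, Rational(-41, 6)), 2) = Pow(Rational(-89, 6), 2) = Rational(7921, 36)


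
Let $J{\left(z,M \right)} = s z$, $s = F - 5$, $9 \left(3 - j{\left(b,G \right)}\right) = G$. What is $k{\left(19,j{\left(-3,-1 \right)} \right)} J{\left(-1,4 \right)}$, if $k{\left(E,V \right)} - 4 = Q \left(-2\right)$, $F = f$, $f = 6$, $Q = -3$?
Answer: $-10$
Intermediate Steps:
$F = 6$
$j{\left(b,G \right)} = 3 - \frac{G}{9}$
$s = 1$ ($s = 6 - 5 = 1$)
$k{\left(E,V \right)} = 10$ ($k{\left(E,V \right)} = 4 - -6 = 4 + 6 = 10$)
$J{\left(z,M \right)} = z$ ($J{\left(z,M \right)} = 1 z = z$)
$k{\left(19,j{\left(-3,-1 \right)} \right)} J{\left(-1,4 \right)} = 10 \left(-1\right) = -10$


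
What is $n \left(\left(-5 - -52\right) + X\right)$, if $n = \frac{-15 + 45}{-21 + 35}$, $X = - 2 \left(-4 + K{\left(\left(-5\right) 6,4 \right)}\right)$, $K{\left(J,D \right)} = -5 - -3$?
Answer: $\frac{885}{7} \approx 126.43$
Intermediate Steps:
$K{\left(J,D \right)} = -2$ ($K{\left(J,D \right)} = -5 + 3 = -2$)
$X = 12$ ($X = - 2 \left(-4 - 2\right) = \left(-2\right) \left(-6\right) = 12$)
$n = \frac{15}{7}$ ($n = \frac{30}{14} = 30 \cdot \frac{1}{14} = \frac{15}{7} \approx 2.1429$)
$n \left(\left(-5 - -52\right) + X\right) = \frac{15 \left(\left(-5 - -52\right) + 12\right)}{7} = \frac{15 \left(\left(-5 + 52\right) + 12\right)}{7} = \frac{15 \left(47 + 12\right)}{7} = \frac{15}{7} \cdot 59 = \frac{885}{7}$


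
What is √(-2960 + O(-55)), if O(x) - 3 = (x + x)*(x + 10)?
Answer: √1993 ≈ 44.643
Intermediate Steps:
O(x) = 3 + 2*x*(10 + x) (O(x) = 3 + (x + x)*(x + 10) = 3 + (2*x)*(10 + x) = 3 + 2*x*(10 + x))
√(-2960 + O(-55)) = √(-2960 + (3 + 2*(-55)² + 20*(-55))) = √(-2960 + (3 + 2*3025 - 1100)) = √(-2960 + (3 + 6050 - 1100)) = √(-2960 + 4953) = √1993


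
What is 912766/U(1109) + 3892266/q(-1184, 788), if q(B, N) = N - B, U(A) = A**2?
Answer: 2394411987449/1212662666 ≈ 1974.5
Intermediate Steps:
912766/U(1109) + 3892266/q(-1184, 788) = 912766/(1109**2) + 3892266/(788 - 1*(-1184)) = 912766/1229881 + 3892266/(788 + 1184) = 912766*(1/1229881) + 3892266/1972 = 912766/1229881 + 3892266*(1/1972) = 912766/1229881 + 1946133/986 = 2394411987449/1212662666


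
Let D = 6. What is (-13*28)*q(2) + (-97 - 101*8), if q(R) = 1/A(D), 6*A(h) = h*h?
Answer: -2897/3 ≈ -965.67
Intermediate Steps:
A(h) = h²/6 (A(h) = (h*h)/6 = h²/6)
q(R) = ⅙ (q(R) = 1/((⅙)*6²) = 1/((⅙)*36) = 1/6 = ⅙)
(-13*28)*q(2) + (-97 - 101*8) = -13*28*(⅙) + (-97 - 101*8) = -364*⅙ + (-97 - 808) = -182/3 - 905 = -2897/3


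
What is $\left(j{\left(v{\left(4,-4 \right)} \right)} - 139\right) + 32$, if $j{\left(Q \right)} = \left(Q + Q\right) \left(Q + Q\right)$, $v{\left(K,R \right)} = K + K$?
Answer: $149$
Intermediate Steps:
$v{\left(K,R \right)} = 2 K$
$j{\left(Q \right)} = 4 Q^{2}$ ($j{\left(Q \right)} = 2 Q 2 Q = 4 Q^{2}$)
$\left(j{\left(v{\left(4,-4 \right)} \right)} - 139\right) + 32 = \left(4 \left(2 \cdot 4\right)^{2} - 139\right) + 32 = \left(4 \cdot 8^{2} - 139\right) + 32 = \left(4 \cdot 64 - 139\right) + 32 = \left(256 - 139\right) + 32 = 117 + 32 = 149$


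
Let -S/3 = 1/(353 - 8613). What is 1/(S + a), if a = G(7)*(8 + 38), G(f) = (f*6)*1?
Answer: 8260/15958323 ≈ 0.00051760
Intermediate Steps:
G(f) = 6*f (G(f) = (6*f)*1 = 6*f)
a = 1932 (a = (6*7)*(8 + 38) = 42*46 = 1932)
S = 3/8260 (S = -3/(353 - 8613) = -3/(-8260) = -3*(-1/8260) = 3/8260 ≈ 0.00036320)
1/(S + a) = 1/(3/8260 + 1932) = 1/(15958323/8260) = 8260/15958323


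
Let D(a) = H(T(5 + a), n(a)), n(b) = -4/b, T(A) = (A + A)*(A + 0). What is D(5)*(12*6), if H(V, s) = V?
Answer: 14400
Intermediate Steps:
T(A) = 2*A**2 (T(A) = (2*A)*A = 2*A**2)
D(a) = 2*(5 + a)**2
D(5)*(12*6) = (2*(5 + 5)**2)*(12*6) = (2*10**2)*72 = (2*100)*72 = 200*72 = 14400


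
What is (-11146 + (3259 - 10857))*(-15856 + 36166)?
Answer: -380690640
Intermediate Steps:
(-11146 + (3259 - 10857))*(-15856 + 36166) = (-11146 - 7598)*20310 = -18744*20310 = -380690640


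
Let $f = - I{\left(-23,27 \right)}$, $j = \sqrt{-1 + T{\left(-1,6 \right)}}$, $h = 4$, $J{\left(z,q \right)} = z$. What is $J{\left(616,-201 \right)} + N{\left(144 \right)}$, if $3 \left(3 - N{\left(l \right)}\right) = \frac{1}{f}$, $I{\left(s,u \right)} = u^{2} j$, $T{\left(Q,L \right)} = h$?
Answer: $619 + \frac{\sqrt{3}}{6561} \approx 619.0$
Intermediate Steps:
$T{\left(Q,L \right)} = 4$
$j = \sqrt{3}$ ($j = \sqrt{-1 + 4} = \sqrt{3} \approx 1.732$)
$I{\left(s,u \right)} = \sqrt{3} u^{2}$ ($I{\left(s,u \right)} = u^{2} \sqrt{3} = \sqrt{3} u^{2}$)
$f = - 729 \sqrt{3}$ ($f = - \sqrt{3} \cdot 27^{2} = - \sqrt{3} \cdot 729 = - 729 \sqrt{3} \approx -1262.7$)
$N{\left(l \right)} = 3 + \frac{\sqrt{3}}{6561}$ ($N{\left(l \right)} = 3 - \frac{1}{3 \left(- 729 \sqrt{3}\right)} = 3 - \frac{\left(- \frac{1}{2187}\right) \sqrt{3}}{3} = 3 + \frac{\sqrt{3}}{6561}$)
$J{\left(616,-201 \right)} + N{\left(144 \right)} = 616 + \left(3 + \frac{\sqrt{3}}{6561}\right) = 619 + \frac{\sqrt{3}}{6561}$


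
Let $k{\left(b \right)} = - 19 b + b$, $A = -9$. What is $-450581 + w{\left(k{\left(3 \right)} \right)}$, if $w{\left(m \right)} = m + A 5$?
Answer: $-450680$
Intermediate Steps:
$k{\left(b \right)} = - 18 b$
$w{\left(m \right)} = -45 + m$ ($w{\left(m \right)} = m - 45 = -45 + m$)
$-450581 + w{\left(k{\left(3 \right)} \right)} = -450581 - 99 = -450680$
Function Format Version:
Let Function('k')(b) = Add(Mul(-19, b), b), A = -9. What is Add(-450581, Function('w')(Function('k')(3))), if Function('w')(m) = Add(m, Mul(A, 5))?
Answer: -450680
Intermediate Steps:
Function('k')(b) = Mul(-18, b)
Function('w')(m) = Add(-45, m) (Function('w')(m) = Add(m, Mul(-9, 5)) = Add(m, -45) = Add(-45, m))
Add(-450581, Function('w')(Function('k')(3))) = Add(-450581, Add(-45, Mul(-18, 3))) = Add(-450581, Add(-45, -54)) = Add(-450581, -99) = -450680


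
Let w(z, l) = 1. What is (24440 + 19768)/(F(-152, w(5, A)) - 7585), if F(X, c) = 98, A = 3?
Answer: -44208/7487 ≈ -5.9046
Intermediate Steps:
(24440 + 19768)/(F(-152, w(5, A)) - 7585) = (24440 + 19768)/(98 - 7585) = 44208/(-7487) = 44208*(-1/7487) = -44208/7487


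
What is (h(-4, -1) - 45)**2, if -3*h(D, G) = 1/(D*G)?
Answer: 292681/144 ≈ 2032.5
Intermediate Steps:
h(D, G) = -1/(3*D*G) (h(D, G) = -1/(3*(D*G)) = -1/(D*G)/3 = -1/(3*D*G))
(h(-4, -1) - 45)**2 = (-1/3/(-4*(-1)) - 45)**2 = (-1/3*(-1/4)*(-1) - 45)**2 = (-1/12 - 45)**2 = (-541/12)**2 = 292681/144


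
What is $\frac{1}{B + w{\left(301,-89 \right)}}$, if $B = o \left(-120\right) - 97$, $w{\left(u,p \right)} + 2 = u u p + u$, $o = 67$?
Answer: $- \frac{1}{8071327} \approx -1.239 \cdot 10^{-7}$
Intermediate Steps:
$w{\left(u,p \right)} = -2 + u + p u^{2}$ ($w{\left(u,p \right)} = -2 + \left(u u p + u\right) = -2 + \left(u^{2} p + u\right) = -2 + \left(p u^{2} + u\right) = -2 + \left(u + p u^{2}\right) = -2 + u + p u^{2}$)
$B = -8137$ ($B = 67 \left(-120\right) - 97 = -8040 - 97 = -8137$)
$\frac{1}{B + w{\left(301,-89 \right)}} = \frac{1}{-8137 - \left(-299 + 8063489\right)} = \frac{1}{-8137 - 8063190} = \frac{1}{-8071327} = - \frac{1}{8071327}$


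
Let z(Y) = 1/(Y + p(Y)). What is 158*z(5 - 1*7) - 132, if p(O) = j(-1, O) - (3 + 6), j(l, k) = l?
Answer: -871/6 ≈ -145.17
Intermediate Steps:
p(O) = -10 (p(O) = -1 - (3 + 6) = -1 - 1*9 = -1 - 9 = -10)
z(Y) = 1/(-10 + Y) (z(Y) = 1/(Y - 10) = 1/(-10 + Y))
158*z(5 - 1*7) - 132 = 158/(-10 + (5 - 1*7)) - 132 = 158/(-10 + (5 - 7)) - 132 = 158/(-10 - 2) - 132 = 158/(-12) - 132 = 158*(-1/12) - 132 = -79/6 - 132 = -871/6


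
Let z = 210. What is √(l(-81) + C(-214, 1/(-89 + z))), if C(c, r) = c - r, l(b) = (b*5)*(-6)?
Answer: √268135/11 ≈ 47.074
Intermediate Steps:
l(b) = -30*b (l(b) = (5*b)*(-6) = -30*b)
√(l(-81) + C(-214, 1/(-89 + z))) = √(-30*(-81) + (-214 - 1/(-89 + 210))) = √(2430 + (-214 - 1/121)) = √(2430 - 25895/121) = √(268135/121) = √268135/11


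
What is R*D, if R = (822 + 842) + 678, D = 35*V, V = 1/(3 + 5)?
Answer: 40985/4 ≈ 10246.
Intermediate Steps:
V = 1/8 ≈ 0.12500
D = 35/8 (D = 35*(1/8) = 35/8 ≈ 4.3750)
R = 2342 (R = 1664 + 678 = 2342)
R*D = 2342*(35/8) = 40985/4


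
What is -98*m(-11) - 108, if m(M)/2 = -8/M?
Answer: -2756/11 ≈ -250.55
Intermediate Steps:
m(M) = -16/M (m(M) = 2*(-8/M) = -16/M)
-98*m(-11) - 108 = -(-1568)/(-11) - 108 = -(-1568)*(-1)/11 - 108 = -98*16/11 - 108 = -1568/11 - 108 = -2756/11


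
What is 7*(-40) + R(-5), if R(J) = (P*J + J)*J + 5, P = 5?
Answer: -125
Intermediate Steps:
R(J) = 5 + 6*J² (R(J) = (5*J + J)*J + 5 = (6*J)*J + 5 = 6*J² + 5 = 5 + 6*J²)
7*(-40) + R(-5) = 7*(-40) + (5 + 6*(-5)²) = -280 + (5 + 6*25) = -280 + (5 + 150) = -280 + 155 = -125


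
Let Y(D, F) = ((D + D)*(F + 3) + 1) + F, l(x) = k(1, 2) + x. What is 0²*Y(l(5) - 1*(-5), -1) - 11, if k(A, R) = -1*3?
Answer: -11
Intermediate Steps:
k(A, R) = -3
l(x) = -3 + x
Y(D, F) = 1 + F + 2*D*(3 + F) (Y(D, F) = ((2*D)*(3 + F) + 1) + F = (2*D*(3 + F) + 1) + F = (1 + 2*D*(3 + F)) + F = 1 + F + 2*D*(3 + F))
0²*Y(l(5) - 1*(-5), -1) - 11 = 0²*(1 - 1 + 6*((-3 + 5) - 1*(-5)) + 2*((-3 + 5) - 1*(-5))*(-1)) - 11 = 0*(1 - 1 + 6*(2 + 5) + 2*(2 + 5)*(-1)) - 11 = 0*(1 - 1 + 6*7 + 2*7*(-1)) - 11 = 0*(1 - 1 + 42 - 14) - 11 = 0*28 - 11 = 0 - 11 = -11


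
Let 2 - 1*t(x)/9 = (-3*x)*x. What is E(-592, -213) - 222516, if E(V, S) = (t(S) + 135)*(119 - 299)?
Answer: -220743396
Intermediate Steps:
t(x) = 18 + 27*x**2 (t(x) = 18 - 9*(-3*x)*x = 18 - (-27)*x**2 = 18 + 27*x**2)
E(V, S) = -27540 - 4860*S**2 (E(V, S) = ((18 + 27*S**2) + 135)*(119 - 299) = (153 + 27*S**2)*(-180) = -27540 - 4860*S**2)
E(-592, -213) - 222516 = (-27540 - 4860*(-213)**2) - 222516 = (-27540 - 4860*45369) - 222516 = (-27540 - 220493340) - 222516 = -220520880 - 222516 = -220743396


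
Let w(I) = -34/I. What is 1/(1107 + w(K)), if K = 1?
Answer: 1/1073 ≈ 0.00093197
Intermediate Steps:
1/(1107 + w(K)) = 1/(1107 - 34/1) = 1/(1107 - 34*1) = 1/(1107 - 34) = 1/1073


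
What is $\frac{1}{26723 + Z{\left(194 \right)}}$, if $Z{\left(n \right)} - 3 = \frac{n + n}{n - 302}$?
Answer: $\frac{27}{721505} \approx 3.7422 \cdot 10^{-5}$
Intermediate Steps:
$Z{\left(n \right)} = 3 + \frac{2 n}{-302 + n}$ ($Z{\left(n \right)} = 3 + \frac{n + n}{n - 302} = 3 + \frac{2 n}{-302 + n}$)
$\frac{1}{26723 + Z{\left(194 \right)}} = \frac{1}{26723 + \frac{-906 + 5 \cdot 194}{-302 + 194}} = \frac{1}{26723 + \frac{-906 + 970}{-108}} = \frac{1}{26723 - \frac{16}{27}} = \frac{1}{\frac{721505}{27}} = \frac{27}{721505}$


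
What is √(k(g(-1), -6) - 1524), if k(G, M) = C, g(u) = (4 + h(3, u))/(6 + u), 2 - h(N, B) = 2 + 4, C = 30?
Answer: 3*I*√166 ≈ 38.652*I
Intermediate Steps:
h(N, B) = -4 (h(N, B) = 2 - (2 + 4) = 2 - 1*6 = 2 - 6 = -4)
g(u) = 0 (g(u) = (4 - 4)/(6 + u) = 0/(6 + u) = 0)
k(G, M) = 30
√(k(g(-1), -6) - 1524) = √(30 - 1524) = √(-1494) = 3*I*√166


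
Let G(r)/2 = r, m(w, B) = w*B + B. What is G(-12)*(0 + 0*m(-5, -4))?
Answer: 0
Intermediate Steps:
m(w, B) = B + B*w (m(w, B) = B*w + B = B + B*w)
G(r) = 2*r
G(-12)*(0 + 0*m(-5, -4)) = (2*(-12))*(0 + 0*(-4*(1 - 5))) = -24*(0 + 0*(-4*(-4))) = -24*(0 + 0*16) = -24*(0 + 0) = -24*0 = 0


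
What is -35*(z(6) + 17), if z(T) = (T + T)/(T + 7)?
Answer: -8155/13 ≈ -627.31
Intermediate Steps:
z(T) = 2*T/(7 + T) (z(T) = (2*T)/(7 + T) = 2*T/(7 + T))
-35*(z(6) + 17) = -35*(2*6/(7 + 6) + 17) = -35*(2*6/13 + 17) = -35*(2*6*(1/13) + 17) = -35*(12/13 + 17) = -35*233/13 = -8155/13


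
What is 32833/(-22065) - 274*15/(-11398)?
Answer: -141771692/125748435 ≈ -1.1274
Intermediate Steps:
32833/(-22065) - 274*15/(-11398) = 32833*(-1/22065) - 4110*(-1/11398) = -32833/22065 + 2055/5699 = -141771692/125748435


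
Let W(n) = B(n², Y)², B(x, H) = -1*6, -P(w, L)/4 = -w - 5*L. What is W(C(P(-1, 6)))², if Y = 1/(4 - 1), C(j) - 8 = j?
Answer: 1296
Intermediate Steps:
P(w, L) = 4*w + 20*L (P(w, L) = -4*(-w - 5*L) = 4*w + 20*L)
C(j) = 8 + j
Y = ⅓ (Y = 1/3 = ⅓ ≈ 0.33333)
B(x, H) = -6
W(n) = 36 (W(n) = (-6)² = 36)
W(C(P(-1, 6)))² = 36² = 1296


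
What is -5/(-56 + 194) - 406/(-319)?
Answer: 1877/1518 ≈ 1.2365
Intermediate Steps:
-5/(-56 + 194) - 406/(-319) = -5/138 - 406*(-1/319) = -5*1/138 + 14/11 = -5/138 + 14/11 = 1877/1518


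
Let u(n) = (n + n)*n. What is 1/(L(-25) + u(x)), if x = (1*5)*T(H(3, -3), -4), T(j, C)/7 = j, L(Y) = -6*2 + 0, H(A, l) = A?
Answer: 1/22038 ≈ 4.5376e-5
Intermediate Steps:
L(Y) = -12 (L(Y) = -12 + 0 = -12)
T(j, C) = 7*j
x = 105 (x = (1*5)*(7*3) = 5*21 = 105)
u(n) = 2*n² (u(n) = (2*n)*n = 2*n²)
1/(L(-25) + u(x)) = 1/(-12 + 2*105²) = 1/(-12 + 2*11025) = 1/(-12 + 22050) = 1/22038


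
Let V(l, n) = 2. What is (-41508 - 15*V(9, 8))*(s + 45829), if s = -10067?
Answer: -1485481956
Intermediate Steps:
(-41508 - 15*V(9, 8))*(s + 45829) = (-41508 - 15*2)*(-10067 + 45829) = (-41508 - 30)*35762 = -41538*35762 = -1485481956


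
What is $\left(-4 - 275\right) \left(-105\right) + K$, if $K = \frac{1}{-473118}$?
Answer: $\frac{13859991809}{473118} \approx 29295.0$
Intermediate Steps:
$K = - \frac{1}{473118} \approx -2.1136 \cdot 10^{-6}$
$\left(-4 - 275\right) \left(-105\right) + K = \left(-4 - 275\right) \left(-105\right) - \frac{1}{473118} = \left(-279\right) \left(-105\right) - \frac{1}{473118} = 29295 - \frac{1}{473118} = \frac{13859991809}{473118}$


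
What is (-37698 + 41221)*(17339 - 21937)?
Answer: -16198754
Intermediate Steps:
(-37698 + 41221)*(17339 - 21937) = 3523*(-4598) = -16198754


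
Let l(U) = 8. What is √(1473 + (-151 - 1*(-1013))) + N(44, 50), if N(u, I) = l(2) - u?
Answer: -36 + √2335 ≈ 12.322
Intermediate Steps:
N(u, I) = 8 - u
√(1473 + (-151 - 1*(-1013))) + N(44, 50) = √(1473 + (-151 - 1*(-1013))) + (8 - 1*44) = √(1473 + (-151 + 1013)) + (8 - 44) = √(1473 + 862) - 36 = √2335 - 36 = -36 + √2335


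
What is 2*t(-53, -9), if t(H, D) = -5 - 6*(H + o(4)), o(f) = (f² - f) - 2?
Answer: 506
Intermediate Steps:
o(f) = -2 + f² - f
t(H, D) = -65 - 6*H (t(H, D) = -5 - 6*(H + (-2 + 4² - 1*4)) = -5 - 6*(H + (-2 + 16 - 4)) = -5 - 6*(H + 10) = -5 - 6*(10 + H) = -5 - (60 + 6*H) = -5 + (-60 - 6*H) = -65 - 6*H)
2*t(-53, -9) = 2*(-65 - 6*(-53)) = 2*(-65 + 318) = 2*253 = 506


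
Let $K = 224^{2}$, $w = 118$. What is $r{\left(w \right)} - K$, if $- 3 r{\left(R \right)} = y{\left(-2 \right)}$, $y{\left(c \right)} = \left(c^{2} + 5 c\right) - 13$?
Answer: $- \frac{150509}{3} \approx -50170.0$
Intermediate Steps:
$y{\left(c \right)} = -13 + c^{2} + 5 c$
$r{\left(R \right)} = \frac{19}{3}$ ($r{\left(R \right)} = - \frac{-13 + \left(-2\right)^{2} + 5 \left(-2\right)}{3} = - \frac{-13 + 4 - 10}{3} = \left(- \frac{1}{3}\right) \left(-19\right) = \frac{19}{3}$)
$K = 50176$
$r{\left(w \right)} - K = \frac{19}{3} - 50176 = - \frac{150509}{3}$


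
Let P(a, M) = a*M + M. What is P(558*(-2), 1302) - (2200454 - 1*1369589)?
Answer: -2282595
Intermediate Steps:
P(a, M) = M + M*a (P(a, M) = M*a + M = M + M*a)
P(558*(-2), 1302) - (2200454 - 1*1369589) = 1302*(1 + 558*(-2)) - (2200454 - 1*1369589) = 1302*(1 - 1116) - (2200454 - 1369589) = 1302*(-1115) - 1*830865 = -1451730 - 830865 = -2282595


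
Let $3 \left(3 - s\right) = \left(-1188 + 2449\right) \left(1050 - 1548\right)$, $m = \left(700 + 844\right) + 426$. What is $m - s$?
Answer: $-207359$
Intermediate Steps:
$m = 1970$ ($m = 1544 + 426 = 1970$)
$s = 209329$ ($s = 3 - \frac{\left(-1188 + 2449\right) \left(1050 - 1548\right)}{3} = 3 - \frac{1261 \left(-498\right)}{3} = 3 - -209326 = 3 + 209326 = 209329$)
$m - s = 1970 - 209329 = -207359$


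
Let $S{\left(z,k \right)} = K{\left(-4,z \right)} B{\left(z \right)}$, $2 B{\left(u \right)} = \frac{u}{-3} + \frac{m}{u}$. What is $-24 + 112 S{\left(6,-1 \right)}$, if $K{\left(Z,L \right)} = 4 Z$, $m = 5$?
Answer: $\frac{3064}{3} \approx 1021.3$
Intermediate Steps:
$B{\left(u \right)} = - \frac{u}{6} + \frac{5}{2 u}$ ($B{\left(u \right)} = \frac{\frac{u}{-3} + \frac{5}{u}}{2} = \frac{u \left(- \frac{1}{3}\right) + \frac{5}{u}}{2} = \frac{- \frac{u}{3} + \frac{5}{u}}{2} = \frac{\frac{5}{u} - \frac{u}{3}}{2} = - \frac{u}{6} + \frac{5}{2 u}$)
$S{\left(z,k \right)} = - \frac{8 \left(15 - z^{2}\right)}{3 z}$ ($S{\left(z,k \right)} = 4 \left(-4\right) \frac{15 - z^{2}}{6 z} = - 16 \frac{15 - z^{2}}{6 z} = - \frac{8 \left(15 - z^{2}\right)}{3 z}$)
$-24 + 112 S{\left(6,-1 \right)} = -24 + 112 \left(- \frac{40}{6} + \frac{8}{3} \cdot 6\right) = -24 + 112 \left(\left(-40\right) \frac{1}{6} + 16\right) = -24 + 112 \left(- \frac{20}{3} + 16\right) = -24 + 112 \cdot \frac{28}{3} = -24 + \frac{3136}{3} = \frac{3064}{3}$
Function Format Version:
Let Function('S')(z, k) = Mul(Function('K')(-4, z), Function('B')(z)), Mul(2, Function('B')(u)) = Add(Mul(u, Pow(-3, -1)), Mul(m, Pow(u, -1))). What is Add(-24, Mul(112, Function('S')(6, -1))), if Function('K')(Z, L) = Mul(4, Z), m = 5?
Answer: Rational(3064, 3) ≈ 1021.3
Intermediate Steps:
Function('B')(u) = Add(Mul(Rational(-1, 6), u), Mul(Rational(5, 2), Pow(u, -1))) (Function('B')(u) = Mul(Rational(1, 2), Add(Mul(u, Pow(-3, -1)), Mul(5, Pow(u, -1)))) = Mul(Rational(1, 2), Add(Mul(u, Rational(-1, 3)), Mul(5, Pow(u, -1)))) = Mul(Rational(1, 2), Add(Mul(Rational(-1, 3), u), Mul(5, Pow(u, -1)))) = Mul(Rational(1, 2), Add(Mul(5, Pow(u, -1)), Mul(Rational(-1, 3), u))) = Add(Mul(Rational(-1, 6), u), Mul(Rational(5, 2), Pow(u, -1))))
Function('S')(z, k) = Mul(Rational(-8, 3), Pow(z, -1), Add(15, Mul(-1, Pow(z, 2)))) (Function('S')(z, k) = Mul(Mul(4, -4), Mul(Rational(1, 6), Pow(z, -1), Add(15, Mul(-1, Pow(z, 2))))) = Mul(-16, Mul(Rational(1, 6), Pow(z, -1), Add(15, Mul(-1, Pow(z, 2))))) = Mul(Rational(-8, 3), Pow(z, -1), Add(15, Mul(-1, Pow(z, 2)))))
Add(-24, Mul(112, Function('S')(6, -1))) = Add(-24, Mul(112, Add(Mul(-40, Pow(6, -1)), Mul(Rational(8, 3), 6)))) = Add(-24, Mul(112, Add(Mul(-40, Rational(1, 6)), 16))) = Add(-24, Mul(112, Add(Rational(-20, 3), 16))) = Add(-24, Mul(112, Rational(28, 3))) = Add(-24, Rational(3136, 3)) = Rational(3064, 3)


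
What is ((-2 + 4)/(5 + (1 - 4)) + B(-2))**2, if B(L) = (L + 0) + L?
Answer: 9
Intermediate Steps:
B(L) = 2*L (B(L) = L + L = 2*L)
((-2 + 4)/(5 + (1 - 4)) + B(-2))**2 = ((-2 + 4)/(5 + (1 - 4)) + 2*(-2))**2 = (2/(5 - 3) - 4)**2 = (2/2 - 4)**2 = (2*(1/2) - 4)**2 = (1 - 4)**2 = (-3)**2 = 9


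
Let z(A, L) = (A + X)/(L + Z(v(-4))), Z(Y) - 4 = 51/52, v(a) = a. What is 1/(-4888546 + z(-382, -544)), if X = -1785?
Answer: -28029/137020943150 ≈ -2.0456e-7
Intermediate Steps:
Z(Y) = 259/52 (Z(Y) = 4 + 51/52 = 259/52)
z(A, L) = (-1785 + A)/(259/52 + L) (z(A, L) = (A - 1785)/(L + 259/52) = (-1785 + A)/(259/52 + L))
1/(-4888546 + z(-382, -544)) = 1/(-4888546 + 52*(-1785 - 382)/(259 + 52*(-544))) = 1/(-4888546 + 52*(-2167)/(259 - 28288)) = 1/(-4888546 + 52*(-2167)/(-28029)) = 1/(-4888546 + 52*(-1/28029)*(-2167)) = 1/(-4888546 + 112684/28029) = 1/(-137020943150/28029) = -28029/137020943150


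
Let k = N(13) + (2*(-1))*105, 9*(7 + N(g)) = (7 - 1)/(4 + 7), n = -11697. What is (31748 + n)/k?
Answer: -661683/7159 ≈ -92.427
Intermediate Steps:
N(g) = -229/33 (N(g) = -7 + ((7 - 1)/(4 + 7))/9 = -7 + (6/11)/9 = -7 + (6*(1/11))/9 = -7 + (1/9)*(6/11) = -7 + 2/33 = -229/33)
k = -7159/33 (k = -229/33 + (2*(-1))*105 = -229/33 - 2*105 = -229/33 - 210 = -7159/33 ≈ -216.94)
(31748 + n)/k = (31748 - 11697)/(-7159/33) = 20051*(-33/7159) = -661683/7159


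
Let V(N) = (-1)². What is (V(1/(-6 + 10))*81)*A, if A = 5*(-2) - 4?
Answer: -1134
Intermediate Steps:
V(N) = 1
A = -14 (A = -10 - 4 = -14)
(V(1/(-6 + 10))*81)*A = (1*81)*(-14) = 81*(-14) = -1134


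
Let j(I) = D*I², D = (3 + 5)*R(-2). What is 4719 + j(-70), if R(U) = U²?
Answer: 161519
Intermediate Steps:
D = 32 (D = (3 + 5)*(-2)² = 8*4 = 32)
j(I) = 32*I²
4719 + j(-70) = 4719 + 32*(-70)² = 4719 + 32*4900 = 4719 + 156800 = 161519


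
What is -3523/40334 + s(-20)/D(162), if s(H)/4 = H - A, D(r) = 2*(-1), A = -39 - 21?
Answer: -3230243/40334 ≈ -80.087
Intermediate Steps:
A = -60
D(r) = -2
s(H) = 240 + 4*H (s(H) = 4*(H - 1*(-60)) = 4*(H + 60) = 4*(60 + H) = 240 + 4*H)
-3523/40334 + s(-20)/D(162) = -3523/40334 + (240 + 4*(-20))/(-2) = -3523*1/40334 + (240 - 80)*(-½) = -3523/40334 + 160*(-½) = -3523/40334 - 80 = -3230243/40334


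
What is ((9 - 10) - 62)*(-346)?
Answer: 21798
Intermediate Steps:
((9 - 10) - 62)*(-346) = (-1 - 62)*(-346) = -63*(-346) = 21798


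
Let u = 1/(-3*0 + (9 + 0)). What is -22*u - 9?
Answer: -103/9 ≈ -11.444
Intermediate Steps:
u = ⅑ (u = 1/(0 + 9) = 1/9 = ⅑ ≈ 0.11111)
-22*u - 9 = -22*⅑ - 9 = -22/9 - 9 = -103/9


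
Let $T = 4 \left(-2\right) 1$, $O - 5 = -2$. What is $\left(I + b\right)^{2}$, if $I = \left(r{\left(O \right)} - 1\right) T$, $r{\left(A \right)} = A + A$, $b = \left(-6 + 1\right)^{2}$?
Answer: $225$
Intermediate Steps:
$O = 3$ ($O = 5 - 2 = 3$)
$T = -8$ ($T = \left(-8\right) 1 = -8$)
$b = 25$ ($b = \left(-5\right)^{2} = 25$)
$r{\left(A \right)} = 2 A$
$I = -40$ ($I = \left(2 \cdot 3 - 1\right) \left(-8\right) = \left(6 - 1\right) \left(-8\right) = 5 \left(-8\right) = -40$)
$\left(I + b\right)^{2} = \left(-40 + 25\right)^{2} = \left(-15\right)^{2} = 225$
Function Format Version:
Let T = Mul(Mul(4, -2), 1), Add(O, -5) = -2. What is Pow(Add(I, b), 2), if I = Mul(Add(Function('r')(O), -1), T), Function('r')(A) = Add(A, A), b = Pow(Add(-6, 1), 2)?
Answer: 225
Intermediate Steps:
O = 3 (O = Add(5, -2) = 3)
T = -8 (T = Mul(-8, 1) = -8)
b = 25 (b = Pow(-5, 2) = 25)
Function('r')(A) = Mul(2, A)
I = -40 (I = Mul(Add(Mul(2, 3), -1), -8) = Mul(Add(6, -1), -8) = Mul(5, -8) = -40)
Pow(Add(I, b), 2) = Pow(Add(-40, 25), 2) = Pow(-15, 2) = 225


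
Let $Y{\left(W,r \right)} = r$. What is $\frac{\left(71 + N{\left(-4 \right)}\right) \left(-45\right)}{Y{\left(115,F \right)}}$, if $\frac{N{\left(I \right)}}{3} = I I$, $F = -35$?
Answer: $153$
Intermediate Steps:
$N{\left(I \right)} = 3 I^{2}$ ($N{\left(I \right)} = 3 I I = 3 I^{2}$)
$\frac{\left(71 + N{\left(-4 \right)}\right) \left(-45\right)}{Y{\left(115,F \right)}} = \frac{\left(71 + 3 \left(-4\right)^{2}\right) \left(-45\right)}{-35} = \left(71 + 3 \cdot 16\right) \left(-45\right) \left(- \frac{1}{35}\right) = \left(71 + 48\right) \left(-45\right) \left(- \frac{1}{35}\right) = 119 \left(-45\right) \left(- \frac{1}{35}\right) = \left(-5355\right) \left(- \frac{1}{35}\right) = 153$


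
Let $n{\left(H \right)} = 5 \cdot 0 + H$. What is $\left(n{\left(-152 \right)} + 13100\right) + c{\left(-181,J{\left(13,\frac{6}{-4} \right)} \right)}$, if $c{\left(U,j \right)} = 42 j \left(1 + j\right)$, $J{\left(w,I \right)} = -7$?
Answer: $14712$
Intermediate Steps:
$n{\left(H \right)} = H$ ($n{\left(H \right)} = 0 + H = H$)
$c{\left(U,j \right)} = 42 j \left(1 + j\right)$
$\left(n{\left(-152 \right)} + 13100\right) + c{\left(-181,J{\left(13,\frac{6}{-4} \right)} \right)} = \left(-152 + 13100\right) + 42 \left(-7\right) \left(1 - 7\right) = 12948 + 42 \left(-7\right) \left(-6\right) = 12948 + 1764 = 14712$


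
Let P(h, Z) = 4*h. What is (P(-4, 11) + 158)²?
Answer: 20164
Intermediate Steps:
(P(-4, 11) + 158)² = (4*(-4) + 158)² = (-16 + 158)² = 142² = 20164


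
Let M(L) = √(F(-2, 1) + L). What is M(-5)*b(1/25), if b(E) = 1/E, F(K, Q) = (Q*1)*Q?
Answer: 50*I ≈ 50.0*I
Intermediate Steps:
F(K, Q) = Q² (F(K, Q) = Q*Q = Q²)
M(L) = √(1 + L) (M(L) = √(1² + L) = √(1 + L))
M(-5)*b(1/25) = √(1 - 5)/((1/25)) = √(-4)/((1*(1/25))) = (2*I)/(1/25) = (2*I)*25 = 50*I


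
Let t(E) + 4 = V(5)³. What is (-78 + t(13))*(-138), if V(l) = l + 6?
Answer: -172362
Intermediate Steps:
V(l) = 6 + l
t(E) = 1327 (t(E) = -4 + (6 + 5)³ = -4 + 11³ = -4 + 1331 = 1327)
(-78 + t(13))*(-138) = (-78 + 1327)*(-138) = 1249*(-138) = -172362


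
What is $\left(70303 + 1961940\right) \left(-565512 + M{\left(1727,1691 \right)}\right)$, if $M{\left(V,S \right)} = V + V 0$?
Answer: $-1145748119755$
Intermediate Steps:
$M{\left(V,S \right)} = V$ ($M{\left(V,S \right)} = V + 0 = V$)
$\left(70303 + 1961940\right) \left(-565512 + M{\left(1727,1691 \right)}\right) = \left(70303 + 1961940\right) \left(-565512 + 1727\right) = 2032243 \left(-563785\right) = -1145748119755$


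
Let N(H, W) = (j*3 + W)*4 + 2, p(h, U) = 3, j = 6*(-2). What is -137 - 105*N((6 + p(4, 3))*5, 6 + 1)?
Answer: 11833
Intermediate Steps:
j = -12
N(H, W) = -142 + 4*W (N(H, W) = (-12*3 + W)*4 + 2 = (-36 + W)*4 + 2 = (-144 + 4*W) + 2 = -142 + 4*W)
-137 - 105*N((6 + p(4, 3))*5, 6 + 1) = -137 - 105*(-142 + 4*(6 + 1)) = -137 - 105*(-142 + 4*7) = -137 - 105*(-142 + 28) = -137 - 105*(-114) = -137 + 11970 = 11833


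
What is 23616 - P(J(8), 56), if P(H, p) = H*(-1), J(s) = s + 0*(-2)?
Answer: 23624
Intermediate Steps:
J(s) = s (J(s) = s + 0 = s)
P(H, p) = -H
23616 - P(J(8), 56) = 23616 - (-1)*8 = 23616 - 1*(-8) = 23616 + 8 = 23624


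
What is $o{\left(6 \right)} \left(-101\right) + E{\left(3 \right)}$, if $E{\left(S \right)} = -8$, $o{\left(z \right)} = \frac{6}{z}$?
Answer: $-109$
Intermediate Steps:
$o{\left(6 \right)} \left(-101\right) + E{\left(3 \right)} = \frac{6}{6} \left(-101\right) - 8 = 6 \cdot \frac{1}{6} \left(-101\right) - 8 = 1 \left(-101\right) - 8 = -101 - 8 = -109$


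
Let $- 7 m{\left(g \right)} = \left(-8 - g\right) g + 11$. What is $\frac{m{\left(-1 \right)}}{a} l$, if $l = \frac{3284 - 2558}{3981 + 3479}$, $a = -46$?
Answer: $\frac{3267}{600530} \approx 0.0054402$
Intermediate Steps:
$m{\left(g \right)} = - \frac{11}{7} - \frac{g \left(-8 - g\right)}{7}$ ($m{\left(g \right)} = - \frac{\left(-8 - g\right) g + 11}{7} = - \frac{g \left(-8 - g\right) + 11}{7} = - \frac{11 + g \left(-8 - g\right)}{7} = - \frac{11}{7} - \frac{g \left(-8 - g\right)}{7}$)
$l = \frac{363}{3730}$ ($l = \frac{726}{7460} = 726 \cdot \frac{1}{7460} = \frac{363}{3730} \approx 0.097319$)
$\frac{m{\left(-1 \right)}}{a} l = \frac{- \frac{11}{7} + \frac{\left(-1\right)^{2}}{7} + \frac{8}{7} \left(-1\right)}{-46} \cdot \frac{363}{3730} = \left(- \frac{11}{7} + \frac{1}{7} \cdot 1 - \frac{8}{7}\right) \left(- \frac{1}{46}\right) \frac{363}{3730} = \left(- \frac{11}{7} + \frac{1}{7} - \frac{8}{7}\right) \left(- \frac{1}{46}\right) \frac{363}{3730} = \left(- \frac{18}{7}\right) \left(- \frac{1}{46}\right) \frac{363}{3730} = \frac{9}{161} \cdot \frac{363}{3730} = \frac{3267}{600530}$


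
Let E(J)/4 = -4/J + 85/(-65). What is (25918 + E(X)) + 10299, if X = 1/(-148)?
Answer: 501537/13 ≈ 38580.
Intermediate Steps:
X = -1/148 ≈ -0.0067568
E(J) = -68/13 - 16/J (E(J) = 4*(-4/J + 85/(-65)) = 4*(-4/J + 85*(-1/65)) = 4*(-4/J - 17/13) = 4*(-17/13 - 4/J) = -68/13 - 16/J)
(25918 + E(X)) + 10299 = (25918 + (-68/13 - 16/(-1/148))) + 10299 = (25918 + (-68/13 - 16*(-148))) + 10299 = (25918 + (-68/13 + 2368)) + 10299 = (25918 + 30716/13) + 10299 = 367650/13 + 10299 = 501537/13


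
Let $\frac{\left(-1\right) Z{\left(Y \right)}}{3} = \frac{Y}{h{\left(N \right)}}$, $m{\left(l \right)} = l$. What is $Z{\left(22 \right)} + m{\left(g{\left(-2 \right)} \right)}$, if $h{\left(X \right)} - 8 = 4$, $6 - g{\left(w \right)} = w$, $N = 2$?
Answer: $\frac{5}{2} \approx 2.5$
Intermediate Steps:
$g{\left(w \right)} = 6 - w$
$h{\left(X \right)} = 12$ ($h{\left(X \right)} = 8 + 4 = 12$)
$Z{\left(Y \right)} = - \frac{Y}{4}$ ($Z{\left(Y \right)} = - 3 \frac{Y}{12} = - \frac{Y}{4}$)
$Z{\left(22 \right)} + m{\left(g{\left(-2 \right)} \right)} = \left(- \frac{1}{4}\right) 22 + \left(6 - -2\right) = - \frac{11}{2} + \left(6 + 2\right) = - \frac{11}{2} + 8 = \frac{5}{2}$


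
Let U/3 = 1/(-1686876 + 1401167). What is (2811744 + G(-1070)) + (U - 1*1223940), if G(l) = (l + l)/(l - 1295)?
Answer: 214576521688061/135140357 ≈ 1.5878e+6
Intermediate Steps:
G(l) = 2*l/(-1295 + l) (G(l) = (2*l)/(-1295 + l) = 2*l/(-1295 + l))
U = -3/285709 (U = 3/(-1686876 + 1401167) = 3/(-285709) = 3*(-1/285709) = -3/285709 ≈ -1.0500e-5)
(2811744 + G(-1070)) + (U - 1*1223940) = (2811744 + 2*(-1070)/(-1295 - 1070)) + (-3/285709 - 1*1223940) = (2811744 + 2*(-1070)/(-2365)) + (-3/285709 - 1223940) = (2811744 + 2*(-1070)*(-1/2365)) - 349690673463/285709 = (2811744 + 428/473) - 349690673463/285709 = 1329955340/473 - 349690673463/285709 = 214576521688061/135140357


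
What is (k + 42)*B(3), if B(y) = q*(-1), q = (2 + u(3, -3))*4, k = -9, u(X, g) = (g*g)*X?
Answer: -3828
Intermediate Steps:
u(X, g) = X*g² (u(X, g) = g²*X = X*g²)
q = 116 (q = (2 + 3*(-3)²)*4 = (2 + 3*9)*4 = (2 + 27)*4 = 29*4 = 116)
B(y) = -116 (B(y) = 116*(-1) = -116)
(k + 42)*B(3) = (-9 + 42)*(-116) = 33*(-116) = -3828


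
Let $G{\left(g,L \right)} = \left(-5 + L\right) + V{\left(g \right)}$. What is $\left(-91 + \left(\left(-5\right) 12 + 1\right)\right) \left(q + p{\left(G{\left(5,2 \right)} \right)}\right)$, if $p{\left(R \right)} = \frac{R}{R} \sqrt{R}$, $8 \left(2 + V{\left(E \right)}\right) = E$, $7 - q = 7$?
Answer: $- \frac{75 i \sqrt{70}}{2} \approx - 313.75 i$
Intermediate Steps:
$q = 0$ ($q = 7 - 7 = 0$)
$V{\left(E \right)} = -2 + \frac{E}{8}$
$G{\left(g,L \right)} = -7 + L + \frac{g}{8}$ ($G{\left(g,L \right)} = \left(-5 + L\right) + \left(-2 + \frac{g}{8}\right) = -7 + L + \frac{g}{8}$)
$p{\left(R \right)} = \sqrt{R}$ ($p{\left(R \right)} = 1 \sqrt{R} = \sqrt{R}$)
$\left(-91 + \left(\left(-5\right) 12 + 1\right)\right) \left(q + p{\left(G{\left(5,2 \right)} \right)}\right) = \left(-91 + \left(\left(-5\right) 12 + 1\right)\right) \left(0 + \sqrt{-7 + 2 + \frac{1}{8} \cdot 5}\right) = \left(-91 + \left(-60 + 1\right)\right) \left(0 + \sqrt{-7 + 2 + \frac{5}{8}}\right) = \left(-91 - 59\right) \left(0 + \sqrt{- \frac{35}{8}}\right) = - 150 \left(0 + \frac{i \sqrt{70}}{4}\right) = - 150 \frac{i \sqrt{70}}{4} = - \frac{75 i \sqrt{70}}{2}$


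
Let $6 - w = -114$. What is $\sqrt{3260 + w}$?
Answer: $26 \sqrt{5} \approx 58.138$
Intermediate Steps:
$w = 120$ ($w = 6 - -114 = 6 + 114 = 120$)
$\sqrt{3260 + w} = \sqrt{3260 + 120} = \sqrt{3380} = 26 \sqrt{5}$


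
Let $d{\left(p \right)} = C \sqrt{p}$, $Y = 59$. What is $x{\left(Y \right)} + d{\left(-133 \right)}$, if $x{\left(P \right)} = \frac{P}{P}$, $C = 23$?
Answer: $1 + 23 i \sqrt{133} \approx 1.0 + 265.25 i$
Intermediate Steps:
$d{\left(p \right)} = 23 \sqrt{p}$
$x{\left(P \right)} = 1$
$x{\left(Y \right)} + d{\left(-133 \right)} = 1 + 23 \sqrt{-133} = 1 + 23 i \sqrt{133}$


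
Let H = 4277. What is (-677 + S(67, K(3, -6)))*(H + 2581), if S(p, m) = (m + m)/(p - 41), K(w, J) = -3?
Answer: -60377832/13 ≈ -4.6444e+6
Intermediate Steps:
S(p, m) = 2*m/(-41 + p) (S(p, m) = (2*m)/(-41 + p) = 2*m/(-41 + p))
(-677 + S(67, K(3, -6)))*(H + 2581) = (-677 + 2*(-3)/(-41 + 67))*(4277 + 2581) = (-677 + 2*(-3)/26)*6858 = (-677 + 2*(-3)*(1/26))*6858 = (-677 - 3/13)*6858 = -8804/13*6858 = -60377832/13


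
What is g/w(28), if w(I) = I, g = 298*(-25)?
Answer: -3725/14 ≈ -266.07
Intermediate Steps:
g = -7450
g/w(28) = -7450/28 = -7450*1/28 = -3725/14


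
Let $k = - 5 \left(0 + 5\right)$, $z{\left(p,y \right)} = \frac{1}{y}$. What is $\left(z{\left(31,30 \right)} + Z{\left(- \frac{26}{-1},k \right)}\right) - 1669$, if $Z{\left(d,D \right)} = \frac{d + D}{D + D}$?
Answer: $- \frac{125174}{75} \approx -1669.0$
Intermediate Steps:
$k = -25$ ($k = \left(-5\right) 5 = -25$)
$Z{\left(d,D \right)} = \frac{D + d}{2 D}$
$\left(z{\left(31,30 \right)} + Z{\left(- \frac{26}{-1},k \right)}\right) - 1669 = \left(\frac{1}{30} + \frac{-25 - \frac{26}{-1}}{2 \left(-25\right)}\right) - 1669 = \left(\frac{1}{30} + \frac{1}{2} \left(- \frac{1}{25}\right) \left(-25 - -26\right)\right) - 1669 = \left(\frac{1}{30} + \frac{1}{2} \left(- \frac{1}{25}\right) \left(-25 + 26\right)\right) - 1669 = \left(\frac{1}{30} + \frac{1}{2} \left(- \frac{1}{25}\right) 1\right) - 1669 = \left(\frac{1}{30} - \frac{1}{50}\right) - 1669 = \frac{1}{75} - 1669 = - \frac{125174}{75}$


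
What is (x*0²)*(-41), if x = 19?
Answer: 0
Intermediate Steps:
(x*0²)*(-41) = (19*0²)*(-41) = (19*0)*(-41) = 0*(-41) = 0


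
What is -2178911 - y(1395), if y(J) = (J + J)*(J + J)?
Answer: -9963011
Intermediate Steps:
y(J) = 4*J² (y(J) = (2*J)*(2*J) = 4*J²)
-2178911 - y(1395) = -2178911 - 4*1395² = -2178911 - 4*1946025 = -2178911 - 1*7784100 = -2178911 - 7784100 = -9963011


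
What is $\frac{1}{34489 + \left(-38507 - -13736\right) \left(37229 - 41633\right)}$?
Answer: $\frac{1}{109125973} \approx 9.1637 \cdot 10^{-9}$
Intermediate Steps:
$\frac{1}{34489 + \left(-38507 - -13736\right) \left(37229 - 41633\right)} = \frac{1}{34489 + \left(-38507 + 13736\right) \left(-4404\right)} = \frac{1}{34489 - -109091484} = \frac{1}{34489 + 109091484} = \frac{1}{109125973}$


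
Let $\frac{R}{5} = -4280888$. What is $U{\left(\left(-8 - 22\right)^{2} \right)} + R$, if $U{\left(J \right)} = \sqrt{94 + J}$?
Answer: $-21404440 + \sqrt{994} \approx -2.1404 \cdot 10^{7}$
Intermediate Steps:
$R = -21404440$ ($R = 5 \left(-4280888\right) = -21404440$)
$U{\left(\left(-8 - 22\right)^{2} \right)} + R = \sqrt{94 + \left(-8 - 22\right)^{2}} - 21404440 = \sqrt{94 + \left(-30\right)^{2}} - 21404440 = \sqrt{94 + 900} - 21404440 = \sqrt{994} - 21404440 = -21404440 + \sqrt{994}$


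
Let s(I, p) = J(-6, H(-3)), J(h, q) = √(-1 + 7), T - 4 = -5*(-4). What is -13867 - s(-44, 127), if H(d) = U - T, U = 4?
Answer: -13867 - √6 ≈ -13869.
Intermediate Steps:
T = 24 (T = 4 - 5*(-4) = 4 + 20 = 24)
H(d) = -20 (H(d) = 4 - 1*24 = 4 - 24 = -20)
J(h, q) = √6
s(I, p) = √6
-13867 - s(-44, 127) = -13867 - √6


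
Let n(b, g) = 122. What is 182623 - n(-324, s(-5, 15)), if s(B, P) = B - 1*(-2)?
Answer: 182501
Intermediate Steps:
s(B, P) = 2 + B (s(B, P) = B + 2 = 2 + B)
182623 - n(-324, s(-5, 15)) = 182623 - 1*122 = 182623 - 122 = 182501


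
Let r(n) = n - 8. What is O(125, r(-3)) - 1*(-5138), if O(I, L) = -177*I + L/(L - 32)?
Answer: -730430/43 ≈ -16987.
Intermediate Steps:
r(n) = -8 + n
O(I, L) = -177*I + L/(-32 + L)
O(125, r(-3)) - 1*(-5138) = ((-8 - 3) + 5664*125 - 177*125*(-8 - 3))/(-32 + (-8 - 3)) - 1*(-5138) = (-11 + 708000 - 177*125*(-11))/(-32 - 11) + 5138 = (-11 + 708000 + 243375)/(-43) + 5138 = -1/43*951364 + 5138 = -951364/43 + 5138 = -730430/43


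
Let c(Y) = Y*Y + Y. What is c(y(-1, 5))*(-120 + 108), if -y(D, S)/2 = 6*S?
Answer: -42480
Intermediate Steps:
y(D, S) = -12*S
c(Y) = Y + Y² (c(Y) = Y² + Y = Y + Y²)
c(y(-1, 5))*(-120 + 108) = ((-12*5)*(1 - 12*5))*(-120 + 108) = -60*(1 - 60)*(-12) = -60*(-59)*(-12) = 3540*(-12) = -42480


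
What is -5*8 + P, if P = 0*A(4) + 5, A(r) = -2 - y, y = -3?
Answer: -35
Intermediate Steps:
A(r) = 1 (A(r) = -2 - 1*(-3) = -2 + 3 = 1)
P = 5 (P = 0*1 + 5 = 0 + 5 = 5)
-5*8 + P = -5*8 + 5 = -40 + 5 = -35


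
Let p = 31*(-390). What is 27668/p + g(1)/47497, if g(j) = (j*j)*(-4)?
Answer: -657097678/287119365 ≈ -2.2886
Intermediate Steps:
g(j) = -4*j**2 (g(j) = j**2*(-4) = -4*j**2)
p = -12090
27668/p + g(1)/47497 = 27668/(-12090) - 4*1**2/47497 = 27668*(-1/12090) - 4*1*(1/47497) = -13834/6045 - 4*1/47497 = -13834/6045 - 4/47497 = -657097678/287119365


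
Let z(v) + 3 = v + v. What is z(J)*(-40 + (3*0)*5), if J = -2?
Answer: 280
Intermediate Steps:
z(v) = -3 + 2*v (z(v) = -3 + (v + v) = -3 + 2*v)
z(J)*(-40 + (3*0)*5) = (-3 + 2*(-2))*(-40 + (3*0)*5) = (-3 - 4)*(-40 + 0*5) = -7*(-40 + 0) = -7*(-40) = 280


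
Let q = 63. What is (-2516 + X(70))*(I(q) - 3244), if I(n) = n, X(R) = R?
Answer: 7780726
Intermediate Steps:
(-2516 + X(70))*(I(q) - 3244) = (-2516 + 70)*(63 - 3244) = -2446*(-3181) = 7780726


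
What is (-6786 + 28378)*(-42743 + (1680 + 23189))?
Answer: -385935408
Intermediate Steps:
(-6786 + 28378)*(-42743 + (1680 + 23189)) = 21592*(-42743 + 24869) = 21592*(-17874) = -385935408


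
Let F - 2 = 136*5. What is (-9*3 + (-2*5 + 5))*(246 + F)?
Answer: -29696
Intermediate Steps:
F = 682 (F = 2 + 136*5 = 2 + 680 = 682)
(-9*3 + (-2*5 + 5))*(246 + F) = (-9*3 + (-2*5 + 5))*(246 + 682) = (-27 + (-10 + 5))*928 = (-27 - 5)*928 = -32*928 = -29696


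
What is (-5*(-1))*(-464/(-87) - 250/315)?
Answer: 1430/63 ≈ 22.698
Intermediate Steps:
(-5*(-1))*(-464/(-87) - 250/315) = 5*(-464*(-1/87) - 250*1/315) = 5*(16/3 - 50/63) = 5*(286/63) = 1430/63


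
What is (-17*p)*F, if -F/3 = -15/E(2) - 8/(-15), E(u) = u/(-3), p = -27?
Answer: -317169/10 ≈ -31717.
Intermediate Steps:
E(u) = -u/3 (E(u) = u*(-⅓) = -u/3)
F = -691/10 (F = -3*(-15/((-⅓*2)) - 8/(-15)) = -3*(-15/(-⅔) - 8*(-1/15)) = -3*(-15*(-3/2) + 8/15) = -3*(45/2 + 8/15) = -3*691/30 = -691/10 ≈ -69.100)
(-17*p)*F = -17*(-27)*(-691/10) = 459*(-691/10) = -317169/10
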